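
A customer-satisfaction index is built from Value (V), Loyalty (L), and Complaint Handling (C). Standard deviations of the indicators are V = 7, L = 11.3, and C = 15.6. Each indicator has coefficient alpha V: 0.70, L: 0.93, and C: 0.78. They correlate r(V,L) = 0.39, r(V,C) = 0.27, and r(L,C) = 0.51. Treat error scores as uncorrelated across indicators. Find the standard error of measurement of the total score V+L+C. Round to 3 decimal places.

Var(total) = 420.05 + 300.472 = 720.522.
True-score variance = 342.873 + 300.472 = 643.344, so reliability = 0.8929.
Error variance = 720.522 − 643.344 = 77.1775; SEM = √77.1775 = 8.785.

8.785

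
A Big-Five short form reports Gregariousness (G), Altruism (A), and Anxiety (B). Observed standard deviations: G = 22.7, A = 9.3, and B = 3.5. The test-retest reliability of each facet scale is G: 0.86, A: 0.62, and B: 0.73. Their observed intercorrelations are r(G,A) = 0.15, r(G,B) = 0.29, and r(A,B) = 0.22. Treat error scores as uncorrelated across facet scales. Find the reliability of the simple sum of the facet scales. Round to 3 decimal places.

Var(G+A+B) = 22.7² + 9.3² + 3.5² + 2·[22.7·9.3·0.15 + 22.7·3.5·0.29 + 9.3·3.5·0.22] = 614.03 + 123.736 = 737.766.
Under uncorrelated errors the observed covariances equal the true-score covariances, so only the own-variance terms attenuate.
True-score variance = [22.7²·0.86 + 9.3²·0.62 + 3.5²·0.73] + 123.736 = 505.716 + 123.736 = 629.452.
Reliability = 629.452 / 737.766 = 0.853.

0.853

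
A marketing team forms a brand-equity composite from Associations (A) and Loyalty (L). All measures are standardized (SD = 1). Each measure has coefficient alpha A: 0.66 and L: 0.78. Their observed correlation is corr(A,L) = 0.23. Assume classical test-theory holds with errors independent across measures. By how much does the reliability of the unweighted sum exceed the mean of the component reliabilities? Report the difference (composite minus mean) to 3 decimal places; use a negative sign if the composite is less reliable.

Var(sum) = 2 + 0.46 = 2.46; true-score variance = 1.44 + 0.46 = 1.9; composite reliability = 0.7724.
Mean component reliability = 0.7200.
Difference = 0.7724 − 0.7200 = 0.052.

0.052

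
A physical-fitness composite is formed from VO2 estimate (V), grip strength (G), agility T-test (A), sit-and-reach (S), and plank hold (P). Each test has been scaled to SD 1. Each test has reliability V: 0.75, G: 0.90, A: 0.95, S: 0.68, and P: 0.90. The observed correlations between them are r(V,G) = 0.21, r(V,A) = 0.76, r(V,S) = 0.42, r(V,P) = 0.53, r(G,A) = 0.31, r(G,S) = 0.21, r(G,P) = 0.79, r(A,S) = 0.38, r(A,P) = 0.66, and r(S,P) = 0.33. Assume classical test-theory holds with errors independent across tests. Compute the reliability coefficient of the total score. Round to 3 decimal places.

0.942

Var(V+G+A+S+P) = 5 + 2·[0.21 + 0.76 + 0.42 + 0.53 + 0.31 + 0.21 + 0.79 + 0.38 + 0.66 + 0.33] = 5 + 9.2 = 14.2.
With uncorrelated errors the cross-covariances are all true-score covariance, so they carry over unchanged; only the diagonal terms shrink to ρᵢσᵢ².
True-score variance = [0.75 + 0.90 + 0.95 + 0.68 + 0.90] + 9.2 = 4.18 + 9.2 = 13.38.
Reliability = 13.38 / 14.2 = 0.942.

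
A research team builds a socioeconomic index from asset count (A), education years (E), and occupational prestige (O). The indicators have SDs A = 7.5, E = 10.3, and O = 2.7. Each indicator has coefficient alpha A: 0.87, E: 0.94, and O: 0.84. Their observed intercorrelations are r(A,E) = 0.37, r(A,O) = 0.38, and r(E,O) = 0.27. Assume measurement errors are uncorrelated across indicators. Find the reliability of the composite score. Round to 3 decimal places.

0.942

Var(A+E+O) = 7.5² + 10.3² + 2.7² + 2·[7.5·10.3·0.37 + 7.5·2.7·0.38 + 10.3·2.7·0.27] = 169.63 + 87.5724 = 257.202.
With uncorrelated errors the cross-covariances are all true-score covariance, so they carry over unchanged; only the diagonal terms shrink to ρᵢσᵢ².
True-score variance = [7.5²·0.87 + 10.3²·0.94 + 2.7²·0.84] + 87.5724 = 154.786 + 87.5724 = 242.358.
Reliability = 242.358 / 257.202 = 0.942.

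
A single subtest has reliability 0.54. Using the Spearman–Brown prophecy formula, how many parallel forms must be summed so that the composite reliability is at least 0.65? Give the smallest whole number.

2

k ≥ ρ*(1−ρ₁)/(ρ₁(1−ρ*)) = 0.65·0.46 / (0.54·0.35) = 1.582.
Smallest integer k = 2.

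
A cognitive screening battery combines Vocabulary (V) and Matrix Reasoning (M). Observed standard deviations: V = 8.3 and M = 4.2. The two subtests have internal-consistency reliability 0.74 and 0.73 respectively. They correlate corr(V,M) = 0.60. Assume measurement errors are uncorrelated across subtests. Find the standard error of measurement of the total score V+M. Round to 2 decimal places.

4.76

Var(total) = 86.53 + 41.832 = 128.362.
True-score variance = 63.8558 + 41.832 = 105.688, so reliability = 0.8234.
Error variance = 128.362 − 105.688 = 22.6742; SEM = √22.6742 = 4.76.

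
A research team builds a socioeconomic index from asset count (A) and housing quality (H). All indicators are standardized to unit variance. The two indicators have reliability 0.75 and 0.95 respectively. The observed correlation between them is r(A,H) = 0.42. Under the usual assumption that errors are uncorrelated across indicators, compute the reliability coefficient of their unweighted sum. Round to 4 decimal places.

Var(A+H) = 2 + 2·[0.42] = 2 + 0.84 = 2.84.
Under uncorrelated errors the observed covariances equal the true-score covariances, so only the own-variance terms attenuate.
True-score variance = [0.75 + 0.95] + 0.84 = 1.7 + 0.84 = 2.54.
Reliability = 2.54 / 2.84 = 0.8944.

0.8944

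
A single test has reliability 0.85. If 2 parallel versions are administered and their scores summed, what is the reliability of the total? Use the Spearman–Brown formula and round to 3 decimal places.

ρ_k = kρ / (1 + (k−1)ρ) = 2·0.85 / (1 + 1·0.85) = 1.700 / 1.850 = 0.919.

0.919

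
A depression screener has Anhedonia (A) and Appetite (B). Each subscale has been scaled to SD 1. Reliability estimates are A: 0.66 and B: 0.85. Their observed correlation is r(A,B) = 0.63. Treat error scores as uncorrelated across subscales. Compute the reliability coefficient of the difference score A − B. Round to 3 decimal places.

0.338

Var(A−B) = 1 + 1 − 2·0.63 = 2 − 1.26 = 0.74.
Because errors are independent across components, Cov(Tᵢ,Tⱼ) = Cov(Xᵢ,Xⱼ); the off-diagonal part of the true-score variance is the same as above.
True-score variance = [0.66 + 0.85] − 1.26 = 1.51 − 1.26 = 0.25.
Reliability = 0.25 / 0.74 = 0.338.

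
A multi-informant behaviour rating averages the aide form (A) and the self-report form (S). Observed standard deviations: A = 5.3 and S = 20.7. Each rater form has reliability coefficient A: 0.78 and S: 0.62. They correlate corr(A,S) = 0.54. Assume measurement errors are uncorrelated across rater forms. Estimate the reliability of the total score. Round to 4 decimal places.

0.7061

Var(A+S) = 5.3² + 20.7² + 2·[5.3·20.7·0.54] = 456.58 + 118.487 = 575.067.
Because errors are independent across components, Cov(Tᵢ,Tⱼ) = Cov(Xᵢ,Xⱼ); the off-diagonal part of the true-score variance is the same as above.
True-score variance = [5.3²·0.78 + 20.7²·0.62] + 118.487 = 287.574 + 118.487 = 406.061.
Reliability = 406.061 / 575.067 = 0.7061.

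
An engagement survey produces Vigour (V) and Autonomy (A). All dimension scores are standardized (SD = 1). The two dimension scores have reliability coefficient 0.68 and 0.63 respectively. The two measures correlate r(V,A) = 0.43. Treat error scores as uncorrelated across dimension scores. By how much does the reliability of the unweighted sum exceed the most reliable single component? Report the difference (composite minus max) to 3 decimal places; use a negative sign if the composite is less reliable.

Var(sum) = 2 + 0.86 = 2.86; true-score variance = 1.31 + 0.86 = 2.17; composite reliability = 0.7587.
Max component reliability = 0.6800.
Difference = 0.7587 − 0.6800 = 0.079.

0.079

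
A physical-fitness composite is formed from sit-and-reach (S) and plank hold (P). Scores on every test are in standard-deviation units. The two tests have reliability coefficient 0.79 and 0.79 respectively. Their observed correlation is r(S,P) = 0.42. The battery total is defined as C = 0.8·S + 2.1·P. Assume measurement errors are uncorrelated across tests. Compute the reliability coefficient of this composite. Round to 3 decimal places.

0.836

Var(C) = 0.8² + 2.1² + 2·[1.68·0.42] = 5.05 + 1.4112 = 6.4612.
Under uncorrelated errors the observed covariances equal the true-score covariances, so only the own-variance terms attenuate.
True-score variance = [0.8²·0.79 + 2.1²·0.79] + 1.4112 = 3.9895 + 1.4112 = 5.4007.
Reliability = 5.4007 / 6.4612 = 0.836.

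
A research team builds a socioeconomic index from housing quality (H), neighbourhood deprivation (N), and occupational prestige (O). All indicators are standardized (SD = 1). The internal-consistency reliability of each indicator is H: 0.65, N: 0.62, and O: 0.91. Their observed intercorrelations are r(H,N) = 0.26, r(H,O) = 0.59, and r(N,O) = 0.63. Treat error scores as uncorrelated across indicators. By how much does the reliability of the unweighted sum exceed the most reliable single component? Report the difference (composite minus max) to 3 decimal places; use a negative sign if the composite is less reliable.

-0.048

Var(sum) = 3 + 2.96 = 5.96; true-score variance = 2.18 + 2.96 = 5.14; composite reliability = 0.8624.
Max component reliability = 0.9100.
Difference = 0.8624 − 0.9100 = -0.048.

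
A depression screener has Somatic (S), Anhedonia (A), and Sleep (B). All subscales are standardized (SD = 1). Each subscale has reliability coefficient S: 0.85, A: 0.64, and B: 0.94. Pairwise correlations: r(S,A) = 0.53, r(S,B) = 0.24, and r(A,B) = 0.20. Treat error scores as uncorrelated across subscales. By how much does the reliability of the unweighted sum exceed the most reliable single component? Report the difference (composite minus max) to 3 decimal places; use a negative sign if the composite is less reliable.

Var(sum) = 3 + 1.94 = 4.94; true-score variance = 2.43 + 1.94 = 4.37; composite reliability = 0.8846.
Max component reliability = 0.9400.
Difference = 0.8846 − 0.9400 = -0.055.

-0.055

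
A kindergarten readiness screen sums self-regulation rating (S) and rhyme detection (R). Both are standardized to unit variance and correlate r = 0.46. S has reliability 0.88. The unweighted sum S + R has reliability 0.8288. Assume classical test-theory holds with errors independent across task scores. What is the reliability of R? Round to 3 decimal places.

0.620

Var(S+R) = 2 + 2·0.46 = 2.920.
True-score variance = ρ_S + ρ_R + 2·0.46, so 0.8288 = (0.88 + ρ_R + 0.92) / 2.920.
ρ_R = 0.8288·2.920 − 0.88 − 0.92 = 0.620.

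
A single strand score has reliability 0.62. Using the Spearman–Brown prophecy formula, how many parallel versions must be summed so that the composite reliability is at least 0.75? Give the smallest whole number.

k ≥ ρ*(1−ρ₁)/(ρ₁(1−ρ*)) = 0.75·0.38 / (0.62·0.25) = 1.839.
Smallest integer k = 2.

2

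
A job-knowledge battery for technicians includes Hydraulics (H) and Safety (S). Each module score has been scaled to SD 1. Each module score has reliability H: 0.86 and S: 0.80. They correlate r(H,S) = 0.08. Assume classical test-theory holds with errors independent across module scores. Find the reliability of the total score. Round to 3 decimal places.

Var(H+S) = 2 + 2·[0.08] = 2 + 0.16 = 2.16.
Because errors are independent across components, Cov(Tᵢ,Tⱼ) = Cov(Xᵢ,Xⱼ); the off-diagonal part of the true-score variance is the same as above.
True-score variance = [0.86 + 0.80] + 0.16 = 1.66 + 0.16 = 1.82.
Reliability = 1.82 / 2.16 = 0.843.

0.843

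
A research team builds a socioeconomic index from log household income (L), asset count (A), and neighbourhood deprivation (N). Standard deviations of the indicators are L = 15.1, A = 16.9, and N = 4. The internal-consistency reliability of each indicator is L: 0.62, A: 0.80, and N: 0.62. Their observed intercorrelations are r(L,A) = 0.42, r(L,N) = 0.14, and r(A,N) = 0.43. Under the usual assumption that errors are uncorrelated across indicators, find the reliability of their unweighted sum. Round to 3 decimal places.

0.817

Var(L+A+N) = 15.1² + 16.9² + 4² + 2·[15.1·16.9·0.42 + 15.1·4·0.14 + 16.9·4·0.43] = 529.62 + 289.408 = 819.028.
With uncorrelated errors the cross-covariances are all true-score covariance, so they carry over unchanged; only the diagonal terms shrink to ρᵢσᵢ².
True-score variance = [15.1²·0.62 + 16.9²·0.80 + 4²·0.62] + 289.408 = 379.774 + 289.408 = 669.182.
Reliability = 669.182 / 819.028 = 0.817.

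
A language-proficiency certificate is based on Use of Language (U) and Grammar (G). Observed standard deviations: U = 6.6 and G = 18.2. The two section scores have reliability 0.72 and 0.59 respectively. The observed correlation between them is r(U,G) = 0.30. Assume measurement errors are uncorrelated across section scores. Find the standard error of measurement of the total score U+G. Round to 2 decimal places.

Var(total) = 374.8 + 72.072 = 446.872.
True-score variance = 226.795 + 72.072 = 298.867, so reliability = 0.6688.
Error variance = 446.872 − 298.867 = 148.005; SEM = √148.005 = 12.17.

12.17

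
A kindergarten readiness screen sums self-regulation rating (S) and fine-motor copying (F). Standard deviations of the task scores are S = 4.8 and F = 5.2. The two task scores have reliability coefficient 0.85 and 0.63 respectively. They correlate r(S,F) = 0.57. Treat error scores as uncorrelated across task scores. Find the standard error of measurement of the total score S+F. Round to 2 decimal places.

Var(total) = 50.08 + 28.4544 = 78.5344.
True-score variance = 36.6192 + 28.4544 = 65.0736, so reliability = 0.8286.
Error variance = 78.5344 − 65.0736 = 13.4608; SEM = √13.4608 = 3.67.

3.67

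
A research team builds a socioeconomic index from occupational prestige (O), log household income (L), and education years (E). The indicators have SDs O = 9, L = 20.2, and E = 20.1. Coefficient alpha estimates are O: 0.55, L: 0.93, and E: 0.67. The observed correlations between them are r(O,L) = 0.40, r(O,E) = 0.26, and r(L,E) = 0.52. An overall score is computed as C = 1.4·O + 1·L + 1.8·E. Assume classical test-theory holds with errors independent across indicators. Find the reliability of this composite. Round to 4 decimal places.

Var(C) = 1.4²·9² + 20.2² + 1.8²·20.1² + 2·[1.4·9·20.2·0.40 + 2.52·9·20.1·0.26 + 1.8·20.2·20.1·0.52] = 1875.79 + 1200.74 = 3076.53.
Because errors are independent across components, Cov(Tᵢ,Tⱼ) = Cov(Xᵢ,Xⱼ); the off-diagonal part of the true-score variance is the same as above.
True-score variance = [1.4²·9²·0.55 + 20.2²·0.93 + 1.8²·20.1²·0.67] + 1200.74 = 1343.82 + 1200.74 = 2544.56.
Reliability = 2544.56 / 3076.53 = 0.8271.

0.8271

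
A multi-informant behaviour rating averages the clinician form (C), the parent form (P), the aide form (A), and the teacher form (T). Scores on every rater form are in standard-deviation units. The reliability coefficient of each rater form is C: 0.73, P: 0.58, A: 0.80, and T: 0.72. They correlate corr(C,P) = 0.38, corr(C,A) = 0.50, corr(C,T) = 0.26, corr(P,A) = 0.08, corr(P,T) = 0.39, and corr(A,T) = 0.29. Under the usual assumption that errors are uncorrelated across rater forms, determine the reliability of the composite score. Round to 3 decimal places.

Var(C+P+A+T) = 4 + 2·[0.38 + 0.50 + 0.26 + 0.08 + 0.39 + 0.29] = 4 + 3.8 = 7.8.
Under uncorrelated errors the observed covariances equal the true-score covariances, so only the own-variance terms attenuate.
True-score variance = [0.73 + 0.58 + 0.80 + 0.72] + 3.8 = 2.83 + 3.8 = 6.63.
Reliability = 6.63 / 7.8 = 0.850.

0.850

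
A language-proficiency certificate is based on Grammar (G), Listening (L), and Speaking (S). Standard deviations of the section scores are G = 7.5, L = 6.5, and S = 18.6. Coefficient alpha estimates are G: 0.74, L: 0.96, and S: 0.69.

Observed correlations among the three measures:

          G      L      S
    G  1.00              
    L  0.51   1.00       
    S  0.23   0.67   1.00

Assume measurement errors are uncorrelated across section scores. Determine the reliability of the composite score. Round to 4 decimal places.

Var(G+L+S) = 7.5² + 6.5² + 18.6² + 2·[7.5·6.5·0.51 + 7.5·18.6·0.23 + 6.5·18.6·0.67] = 444.46 + 275.901 = 720.361.
Because errors are independent across components, Cov(Tᵢ,Tⱼ) = Cov(Xᵢ,Xⱼ); the off-diagonal part of the true-score variance is the same as above.
True-score variance = [7.5²·0.74 + 6.5²·0.96 + 18.6²·0.69] + 275.901 = 320.897 + 275.901 = 596.798.
Reliability = 596.798 / 720.361 = 0.8285.

0.8285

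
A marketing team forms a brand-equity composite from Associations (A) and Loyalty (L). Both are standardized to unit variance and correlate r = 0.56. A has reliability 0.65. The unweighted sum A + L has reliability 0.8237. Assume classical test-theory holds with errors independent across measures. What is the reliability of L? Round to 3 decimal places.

0.800

Var(A+L) = 2 + 2·0.56 = 3.120.
True-score variance = ρ_A + ρ_L + 2·0.56, so 0.8237 = (0.65 + ρ_L + 1.12) / 3.120.
ρ_L = 0.8237·3.120 − 0.65 − 1.12 = 0.800.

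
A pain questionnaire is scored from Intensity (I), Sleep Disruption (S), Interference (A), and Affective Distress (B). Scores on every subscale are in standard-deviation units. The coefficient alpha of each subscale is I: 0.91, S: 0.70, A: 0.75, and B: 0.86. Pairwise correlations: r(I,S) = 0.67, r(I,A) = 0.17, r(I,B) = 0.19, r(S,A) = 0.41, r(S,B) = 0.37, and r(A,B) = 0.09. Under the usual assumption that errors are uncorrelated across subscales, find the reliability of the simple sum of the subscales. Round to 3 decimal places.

Var(I+S+A+B) = 4 + 2·[0.67 + 0.17 + 0.19 + 0.41 + 0.37 + 0.09] = 4 + 3.8 = 7.8.
With uncorrelated errors the cross-covariances are all true-score covariance, so they carry over unchanged; only the diagonal terms shrink to ρᵢσᵢ².
True-score variance = [0.91 + 0.70 + 0.75 + 0.86] + 3.8 = 3.22 + 3.8 = 7.02.
Reliability = 7.02 / 7.8 = 0.900.

0.900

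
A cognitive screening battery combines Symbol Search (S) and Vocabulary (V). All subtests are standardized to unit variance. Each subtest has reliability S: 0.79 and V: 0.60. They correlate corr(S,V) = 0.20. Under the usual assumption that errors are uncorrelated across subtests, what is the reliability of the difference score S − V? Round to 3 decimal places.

0.619

Var(S−V) = 1 + 1 − 2·0.20 = 2 − 0.4 = 1.6.
Because errors are independent across components, Cov(Tᵢ,Tⱼ) = Cov(Xᵢ,Xⱼ); the off-diagonal part of the true-score variance is the same as above.
True-score variance = [0.79 + 0.60] − 0.4 = 1.39 − 0.4 = 0.99.
Reliability = 0.99 / 1.6 = 0.619.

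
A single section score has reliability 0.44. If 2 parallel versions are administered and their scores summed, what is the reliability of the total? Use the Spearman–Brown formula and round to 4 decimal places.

0.6111

ρ_k = kρ / (1 + (k−1)ρ) = 2·0.44 / (1 + 1·0.44) = 0.880 / 1.440 = 0.6111.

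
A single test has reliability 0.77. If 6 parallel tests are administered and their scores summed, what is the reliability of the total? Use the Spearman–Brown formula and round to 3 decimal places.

0.953

ρ_k = kρ / (1 + (k−1)ρ) = 6·0.77 / (1 + 5·0.77) = 4.620 / 4.850 = 0.953.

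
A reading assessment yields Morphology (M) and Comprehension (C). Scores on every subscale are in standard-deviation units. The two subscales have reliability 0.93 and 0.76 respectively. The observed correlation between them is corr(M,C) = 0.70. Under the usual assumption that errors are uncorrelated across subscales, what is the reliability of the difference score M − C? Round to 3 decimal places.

Var(M−C) = 1 + 1 − 2·0.70 = 2 − 1.4 = 0.6.
With uncorrelated errors the cross-covariances are all true-score covariance, so they carry over unchanged; only the diagonal terms shrink to ρᵢσᵢ².
True-score variance = [0.93 + 0.76] − 1.4 = 1.69 − 1.4 = 0.29.
Reliability = 0.29 / 0.6 = 0.483.

0.483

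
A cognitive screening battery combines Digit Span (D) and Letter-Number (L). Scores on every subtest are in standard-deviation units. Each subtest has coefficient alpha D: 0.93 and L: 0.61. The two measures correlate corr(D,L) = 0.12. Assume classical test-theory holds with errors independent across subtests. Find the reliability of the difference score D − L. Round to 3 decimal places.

0.739

Var(D−L) = 1 + 1 − 2·0.12 = 2 − 0.24 = 1.76.
With uncorrelated errors the cross-covariances are all true-score covariance, so they carry over unchanged; only the diagonal terms shrink to ρᵢσᵢ².
True-score variance = [0.93 + 0.61] − 0.24 = 1.54 − 0.24 = 1.3.
Reliability = 1.3 / 1.76 = 0.739.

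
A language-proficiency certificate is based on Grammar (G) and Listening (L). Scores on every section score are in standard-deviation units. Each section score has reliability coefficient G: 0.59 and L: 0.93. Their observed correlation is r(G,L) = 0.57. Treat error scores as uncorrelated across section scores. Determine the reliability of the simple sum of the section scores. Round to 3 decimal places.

0.847

Var(G+L) = 2 + 2·[0.57] = 2 + 1.14 = 3.14.
Under uncorrelated errors the observed covariances equal the true-score covariances, so only the own-variance terms attenuate.
True-score variance = [0.59 + 0.93] + 1.14 = 1.52 + 1.14 = 2.66.
Reliability = 2.66 / 3.14 = 0.847.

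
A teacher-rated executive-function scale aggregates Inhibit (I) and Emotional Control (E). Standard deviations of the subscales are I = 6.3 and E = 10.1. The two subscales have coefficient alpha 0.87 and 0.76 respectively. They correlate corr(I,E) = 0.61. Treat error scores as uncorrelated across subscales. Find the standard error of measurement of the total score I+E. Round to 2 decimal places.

Var(total) = 141.7 + 77.6286 = 219.329.
True-score variance = 112.058 + 77.6286 = 189.686, so reliability = 0.8649.
Error variance = 219.329 − 189.686 = 29.6421; SEM = √29.6421 = 5.44.

5.44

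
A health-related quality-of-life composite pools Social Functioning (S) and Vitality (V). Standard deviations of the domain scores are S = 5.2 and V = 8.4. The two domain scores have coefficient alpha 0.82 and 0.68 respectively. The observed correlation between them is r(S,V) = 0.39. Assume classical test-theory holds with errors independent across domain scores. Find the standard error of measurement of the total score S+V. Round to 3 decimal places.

5.239

Var(total) = 97.6 + 34.0704 = 131.67.
True-score variance = 70.1536 + 34.0704 = 104.224, so reliability = 0.7916.
Error variance = 131.67 − 104.224 = 27.4464; SEM = √27.4464 = 5.239.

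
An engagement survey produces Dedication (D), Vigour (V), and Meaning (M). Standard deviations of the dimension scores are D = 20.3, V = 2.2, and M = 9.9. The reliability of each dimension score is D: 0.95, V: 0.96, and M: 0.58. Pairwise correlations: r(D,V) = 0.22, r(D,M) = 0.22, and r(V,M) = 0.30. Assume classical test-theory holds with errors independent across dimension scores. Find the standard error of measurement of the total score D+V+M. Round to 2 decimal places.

7.87

Var(total) = 514.94 + 121.145 = 636.085.
True-score variance = 452.978 + 121.145 = 574.123, so reliability = 0.9026.
Error variance = 636.085 − 574.123 = 61.9623; SEM = √61.9623 = 7.87.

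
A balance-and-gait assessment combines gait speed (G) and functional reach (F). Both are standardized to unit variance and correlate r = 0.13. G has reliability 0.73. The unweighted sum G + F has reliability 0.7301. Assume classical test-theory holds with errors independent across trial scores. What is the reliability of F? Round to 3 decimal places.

0.660

Var(G+F) = 2 + 2·0.13 = 2.260.
True-score variance = ρ_G + ρ_F + 2·0.13, so 0.7301 = (0.73 + ρ_F + 0.26) / 2.260.
ρ_F = 0.7301·2.260 − 0.73 − 0.26 = 0.660.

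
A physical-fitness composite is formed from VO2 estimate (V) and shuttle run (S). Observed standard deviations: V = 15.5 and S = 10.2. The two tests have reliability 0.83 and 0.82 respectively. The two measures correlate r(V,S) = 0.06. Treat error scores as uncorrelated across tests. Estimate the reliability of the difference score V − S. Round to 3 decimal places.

0.817

Var(V−S) = 15.5² + 10.2² − 2·15.5·10.2·0.06 = 344.29 − 18.972 = 325.318.
With uncorrelated errors the cross-covariances are all true-score covariance, so they carry over unchanged; only the diagonal terms shrink to ρᵢσᵢ².
True-score variance = [15.5²·0.83 + 10.2²·0.82] − 18.972 = 284.72 − 18.972 = 265.748.
Reliability = 265.748 / 325.318 = 0.817.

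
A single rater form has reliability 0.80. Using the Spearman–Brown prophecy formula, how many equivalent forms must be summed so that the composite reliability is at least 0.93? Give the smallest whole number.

4

k ≥ ρ*(1−ρ₁)/(ρ₁(1−ρ*)) = 0.93·0.20 / (0.80·0.07) = 3.321.
Smallest integer k = 4.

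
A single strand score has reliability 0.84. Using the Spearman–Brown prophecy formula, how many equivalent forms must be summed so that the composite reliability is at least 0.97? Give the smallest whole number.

k ≥ ρ*(1−ρ₁)/(ρ₁(1−ρ*)) = 0.97·0.16 / (0.84·0.03) = 6.159.
Smallest integer k = 7.

7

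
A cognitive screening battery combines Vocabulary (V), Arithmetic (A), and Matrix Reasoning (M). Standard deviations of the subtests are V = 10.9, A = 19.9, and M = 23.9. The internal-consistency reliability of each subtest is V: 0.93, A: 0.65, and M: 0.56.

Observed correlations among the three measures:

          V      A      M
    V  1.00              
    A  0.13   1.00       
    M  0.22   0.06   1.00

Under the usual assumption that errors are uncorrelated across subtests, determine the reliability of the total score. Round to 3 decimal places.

Var(V+A+M) = 10.9² + 19.9² + 23.9² + 2·[10.9·19.9·0.13 + 10.9·23.9·0.22 + 19.9·23.9·0.06] = 1086.03 + 228.094 = 1314.12.
With uncorrelated errors the cross-covariances are all true-score covariance, so they carry over unchanged; only the diagonal terms shrink to ρᵢσᵢ².
True-score variance = [10.9²·0.93 + 19.9²·0.65 + 23.9²·0.56] + 228.094 = 687.777 + 228.094 = 915.872.
Reliability = 915.872 / 1314.12 = 0.697.

0.697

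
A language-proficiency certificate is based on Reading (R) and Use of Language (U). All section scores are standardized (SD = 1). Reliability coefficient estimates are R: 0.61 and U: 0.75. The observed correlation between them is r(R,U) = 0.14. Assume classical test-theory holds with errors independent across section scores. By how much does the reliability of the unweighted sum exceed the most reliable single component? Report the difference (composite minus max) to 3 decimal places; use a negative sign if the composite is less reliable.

-0.031

Var(sum) = 2 + 0.28 = 2.28; true-score variance = 1.36 + 0.28 = 1.64; composite reliability = 0.7193.
Max component reliability = 0.7500.
Difference = 0.7193 − 0.7500 = -0.031.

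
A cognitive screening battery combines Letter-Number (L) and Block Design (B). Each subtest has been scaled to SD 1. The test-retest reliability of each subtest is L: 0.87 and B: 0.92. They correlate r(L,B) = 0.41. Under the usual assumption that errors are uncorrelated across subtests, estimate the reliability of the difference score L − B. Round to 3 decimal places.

Var(L−B) = 1 + 1 − 2·0.41 = 2 − 0.82 = 1.18.
Under uncorrelated errors the observed covariances equal the true-score covariances, so only the own-variance terms attenuate.
True-score variance = [0.87 + 0.92] − 0.82 = 1.79 − 0.82 = 0.97.
Reliability = 0.97 / 1.18 = 0.822.

0.822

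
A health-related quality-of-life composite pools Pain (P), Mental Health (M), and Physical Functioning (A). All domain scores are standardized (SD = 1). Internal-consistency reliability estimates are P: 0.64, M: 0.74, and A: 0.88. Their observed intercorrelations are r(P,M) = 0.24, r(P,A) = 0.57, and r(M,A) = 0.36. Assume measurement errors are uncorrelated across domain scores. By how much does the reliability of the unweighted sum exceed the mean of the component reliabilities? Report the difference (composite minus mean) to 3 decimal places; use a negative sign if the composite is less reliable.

Var(sum) = 3 + 2.34 = 5.34; true-score variance = 2.26 + 2.34 = 4.6; composite reliability = 0.8614.
Mean component reliability = 0.7533.
Difference = 0.8614 − 0.7533 = 0.108.

0.108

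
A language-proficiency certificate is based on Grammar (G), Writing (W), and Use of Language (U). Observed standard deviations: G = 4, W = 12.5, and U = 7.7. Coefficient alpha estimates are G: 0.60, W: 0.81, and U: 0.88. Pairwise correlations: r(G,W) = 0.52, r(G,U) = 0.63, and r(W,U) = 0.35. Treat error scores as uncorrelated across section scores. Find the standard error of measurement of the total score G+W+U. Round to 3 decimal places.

Var(total) = 231.54 + 158.183 = 389.723.
True-score variance = 188.338 + 158.183 = 346.521, so reliability = 0.8891.
Error variance = 389.723 − 346.521 = 43.2023; SEM = √43.2023 = 6.573.

6.573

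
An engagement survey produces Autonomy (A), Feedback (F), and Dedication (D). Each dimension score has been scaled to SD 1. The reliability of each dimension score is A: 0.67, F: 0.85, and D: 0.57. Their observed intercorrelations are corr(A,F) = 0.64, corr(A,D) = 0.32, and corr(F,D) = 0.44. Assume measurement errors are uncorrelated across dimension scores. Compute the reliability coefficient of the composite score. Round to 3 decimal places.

Var(A+F+D) = 3 + 2·[0.64 + 0.32 + 0.44] = 3 + 2.8 = 5.8.
With uncorrelated errors the cross-covariances are all true-score covariance, so they carry over unchanged; only the diagonal terms shrink to ρᵢσᵢ².
True-score variance = [0.67 + 0.85 + 0.57] + 2.8 = 2.09 + 2.8 = 4.89.
Reliability = 4.89 / 5.8 = 0.843.

0.843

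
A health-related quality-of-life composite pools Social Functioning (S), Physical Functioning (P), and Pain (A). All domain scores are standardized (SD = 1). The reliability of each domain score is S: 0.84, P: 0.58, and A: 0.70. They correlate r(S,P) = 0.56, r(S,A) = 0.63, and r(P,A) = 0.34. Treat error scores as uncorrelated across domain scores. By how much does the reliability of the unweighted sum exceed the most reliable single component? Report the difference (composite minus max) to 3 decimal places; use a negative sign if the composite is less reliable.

0.015

Var(sum) = 3 + 3.06 = 6.06; true-score variance = 2.12 + 3.06 = 5.18; composite reliability = 0.8548.
Max component reliability = 0.8400.
Difference = 0.8548 − 0.8400 = 0.015.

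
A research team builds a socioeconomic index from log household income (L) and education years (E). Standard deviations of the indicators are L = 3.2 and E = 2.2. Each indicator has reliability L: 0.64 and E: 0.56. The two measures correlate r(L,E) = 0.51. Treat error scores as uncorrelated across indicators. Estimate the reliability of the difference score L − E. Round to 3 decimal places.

Var(L−E) = 3.2² + 2.2² − 2·3.2·2.2·0.51 = 15.08 − 7.1808 = 7.8992.
With uncorrelated errors the cross-covariances are all true-score covariance, so they carry over unchanged; only the diagonal terms shrink to ρᵢσᵢ².
True-score variance = [3.2²·0.64 + 2.2²·0.56] − 7.1808 = 9.264 − 7.1808 = 2.0832.
Reliability = 2.0832 / 7.8992 = 0.264.

0.264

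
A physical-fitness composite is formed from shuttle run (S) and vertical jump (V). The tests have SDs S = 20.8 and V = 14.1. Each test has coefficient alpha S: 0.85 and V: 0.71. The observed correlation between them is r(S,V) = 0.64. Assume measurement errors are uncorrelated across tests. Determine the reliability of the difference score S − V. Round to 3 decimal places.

Var(S−V) = 20.8² + 14.1² − 2·20.8·14.1·0.64 = 631.45 − 375.398 = 256.052.
Under uncorrelated errors the observed covariances equal the true-score covariances, so only the own-variance terms attenuate.
True-score variance = [20.8²·0.85 + 14.1²·0.71] − 375.398 = 508.899 − 375.398 = 133.501.
Reliability = 133.501 / 256.052 = 0.521.

0.521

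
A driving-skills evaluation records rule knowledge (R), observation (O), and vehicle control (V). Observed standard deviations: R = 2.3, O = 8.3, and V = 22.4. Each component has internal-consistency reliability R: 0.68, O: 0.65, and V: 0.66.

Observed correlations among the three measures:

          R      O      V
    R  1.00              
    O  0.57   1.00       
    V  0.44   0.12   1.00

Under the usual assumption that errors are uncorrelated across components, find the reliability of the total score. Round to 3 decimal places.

Var(R+O+V) = 2.3² + 8.3² + 22.4² + 2·[2.3·8.3·0.57 + 2.3·22.4·0.44 + 8.3·22.4·0.12] = 575.94 + 111.721 = 687.661.
Under uncorrelated errors the observed covariances equal the true-score covariances, so only the own-variance terms attenuate.
True-score variance = [2.3²·0.68 + 8.3²·0.65 + 22.4²·0.66] + 111.721 = 379.537 + 111.721 = 491.258.
Reliability = 491.258 / 687.661 = 0.714.

0.714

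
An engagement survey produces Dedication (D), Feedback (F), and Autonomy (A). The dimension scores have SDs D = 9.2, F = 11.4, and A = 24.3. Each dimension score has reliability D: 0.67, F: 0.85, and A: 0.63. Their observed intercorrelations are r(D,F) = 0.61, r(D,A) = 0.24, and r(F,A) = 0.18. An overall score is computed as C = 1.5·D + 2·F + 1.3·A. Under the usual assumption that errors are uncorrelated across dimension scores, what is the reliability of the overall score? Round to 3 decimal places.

Var(C) = 1.5²·9.2² + 2²·11.4² + 1.3²·24.3² + 2·[3·9.2·11.4·0.61 + 1.95·9.2·24.3·0.24 + 2.6·11.4·24.3·0.18] = 1708.21 + 852.404 = 2560.61.
With uncorrelated errors the cross-covariances are all true-score covariance, so they carry over unchanged; only the diagonal terms shrink to ρᵢσᵢ².
True-score variance = [1.5²·9.2²·0.67 + 2²·11.4²·0.85 + 1.3²·24.3²·0.63] + 852.404 = 1198.15 + 852.404 = 2050.56.
Reliability = 2050.56 / 2560.61 = 0.801.

0.801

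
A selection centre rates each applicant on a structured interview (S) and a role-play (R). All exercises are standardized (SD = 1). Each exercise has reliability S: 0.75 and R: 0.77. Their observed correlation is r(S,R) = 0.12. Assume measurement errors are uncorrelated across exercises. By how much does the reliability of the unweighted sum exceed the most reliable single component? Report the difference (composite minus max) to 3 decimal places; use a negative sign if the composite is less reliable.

0.016

Var(sum) = 2 + 0.24 = 2.24; true-score variance = 1.52 + 0.24 = 1.76; composite reliability = 0.7857.
Max component reliability = 0.7700.
Difference = 0.7857 − 0.7700 = 0.016.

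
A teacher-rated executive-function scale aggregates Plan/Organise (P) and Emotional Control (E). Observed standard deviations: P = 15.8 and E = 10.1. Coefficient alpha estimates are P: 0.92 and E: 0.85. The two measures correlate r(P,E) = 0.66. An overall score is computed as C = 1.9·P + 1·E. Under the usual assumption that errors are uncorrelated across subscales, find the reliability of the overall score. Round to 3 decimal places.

Var(C) = 1.9²·15.8² + 10.1² + 2·[1.9·15.8·10.1·0.66] = 1003.21 + 400.227 = 1403.44.
Under uncorrelated errors the observed covariances equal the true-score covariances, so only the own-variance terms attenuate.
True-score variance = [1.9²·15.8²·0.92 + 10.1²·0.85] + 400.227 = 915.813 + 400.227 = 1316.04.
Reliability = 1316.04 / 1403.44 = 0.938.

0.938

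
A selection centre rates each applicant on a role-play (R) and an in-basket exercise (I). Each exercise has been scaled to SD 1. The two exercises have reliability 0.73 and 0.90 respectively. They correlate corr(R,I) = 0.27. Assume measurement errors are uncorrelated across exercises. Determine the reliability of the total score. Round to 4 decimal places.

Var(R+I) = 2 + 2·[0.27] = 2 + 0.54 = 2.54.
With uncorrelated errors the cross-covariances are all true-score covariance, so they carry over unchanged; only the diagonal terms shrink to ρᵢσᵢ².
True-score variance = [0.73 + 0.90] + 0.54 = 1.63 + 0.54 = 2.17.
Reliability = 2.17 / 2.54 = 0.8543.

0.8543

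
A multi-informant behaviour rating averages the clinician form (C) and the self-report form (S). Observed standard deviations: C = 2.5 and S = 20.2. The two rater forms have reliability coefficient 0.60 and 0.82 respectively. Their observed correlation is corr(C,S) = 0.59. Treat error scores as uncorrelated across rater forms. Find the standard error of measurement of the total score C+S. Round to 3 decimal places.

Var(total) = 414.29 + 59.59 = 473.88.
True-score variance = 338.343 + 59.59 = 397.933, so reliability = 0.8397.
Error variance = 473.88 − 397.933 = 75.9472; SEM = √75.9472 = 8.715.

8.715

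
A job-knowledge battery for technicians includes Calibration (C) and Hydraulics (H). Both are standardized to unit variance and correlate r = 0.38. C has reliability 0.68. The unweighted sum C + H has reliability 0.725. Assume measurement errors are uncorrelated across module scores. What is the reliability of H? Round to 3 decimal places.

0.561

Var(C+H) = 2 + 2·0.38 = 2.760.
True-score variance = ρ_C + ρ_H + 2·0.38, so 0.725 = (0.68 + ρ_H + 0.76) / 2.760.
ρ_H = 0.725·2.760 − 0.68 − 0.76 = 0.561.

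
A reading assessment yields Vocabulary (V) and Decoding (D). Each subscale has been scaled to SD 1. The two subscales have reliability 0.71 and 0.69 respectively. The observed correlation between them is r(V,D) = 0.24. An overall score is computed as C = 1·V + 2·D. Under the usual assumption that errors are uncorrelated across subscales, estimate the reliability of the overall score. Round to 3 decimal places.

Var(C) = 1 + 2² + 2·[2·0.24] = 5 + 0.96 = 5.96.
Under uncorrelated errors the observed covariances equal the true-score covariances, so only the own-variance terms attenuate.
True-score variance = [0.71 + 2²·0.69] + 0.96 = 3.47 + 0.96 = 4.43.
Reliability = 4.43 / 5.96 = 0.743.

0.743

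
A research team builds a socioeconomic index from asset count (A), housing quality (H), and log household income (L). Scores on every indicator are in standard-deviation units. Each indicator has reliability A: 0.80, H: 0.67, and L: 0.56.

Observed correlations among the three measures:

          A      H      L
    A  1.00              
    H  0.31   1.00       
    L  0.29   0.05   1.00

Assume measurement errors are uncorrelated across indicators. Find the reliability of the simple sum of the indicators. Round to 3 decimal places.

Var(A+H+L) = 3 + 2·[0.31 + 0.29 + 0.05] = 3 + 1.3 = 4.3.
Under uncorrelated errors the observed covariances equal the true-score covariances, so only the own-variance terms attenuate.
True-score variance = [0.80 + 0.67 + 0.56] + 1.3 = 2.03 + 1.3 = 3.33.
Reliability = 3.33 / 4.3 = 0.774.

0.774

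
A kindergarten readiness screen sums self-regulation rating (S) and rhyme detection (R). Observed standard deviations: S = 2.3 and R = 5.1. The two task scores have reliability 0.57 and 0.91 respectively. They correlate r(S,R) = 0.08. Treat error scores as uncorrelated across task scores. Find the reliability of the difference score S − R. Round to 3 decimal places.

0.843

Var(S−R) = 2.3² + 5.1² − 2·2.3·5.1·0.08 = 31.3 − 1.8768 = 29.4232.
Under uncorrelated errors the observed covariances equal the true-score covariances, so only the own-variance terms attenuate.
True-score variance = [2.3²·0.57 + 5.1²·0.91] − 1.8768 = 26.6844 − 1.8768 = 24.8076.
Reliability = 24.8076 / 29.4232 = 0.843.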